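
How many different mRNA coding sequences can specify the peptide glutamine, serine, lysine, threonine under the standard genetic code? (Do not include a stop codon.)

96

Gln: 2 codons.
Ser: 6 codons.
Lys: 2 codons.
Thr: 4 codons.
2 × 6 × 2 × 4 = 96.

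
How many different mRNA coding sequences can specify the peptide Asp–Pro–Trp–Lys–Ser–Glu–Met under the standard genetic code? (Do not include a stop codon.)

Asp: 2 codons.
Pro: 4 codons.
Trp: 1 codon.
Lys: 2 codons.
Ser: 6 codons.
Glu: 2 codons.
Met: 1 codon.
2 × 4 × 1 × 2 × 6 × 2 × 1 = 192.

192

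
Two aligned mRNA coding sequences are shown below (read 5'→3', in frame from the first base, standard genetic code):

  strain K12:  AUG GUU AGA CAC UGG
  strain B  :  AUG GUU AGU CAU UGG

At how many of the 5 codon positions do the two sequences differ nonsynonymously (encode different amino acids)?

Codon 1: AUG Met / AUG Met — identical.
Codon 2: GUU Val / GUU Val — identical.
Codon 3: AGA Arg / AGU Ser — nonsynonymous.
Codon 4: CAC His / CAU His — synonymous.
Codon 5: UGG Trp / UGG Trp — identical.
Nonsynonymous differences: 1.

1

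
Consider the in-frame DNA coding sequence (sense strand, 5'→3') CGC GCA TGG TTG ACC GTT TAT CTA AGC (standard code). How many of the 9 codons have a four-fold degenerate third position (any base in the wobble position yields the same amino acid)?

Codon 1 CGC (Arg): third position 4-fold.
Codon 2 GCA (Ala): third position 4-fold.
Codon 3 TGG (Trp): third position 1-fold.
Codon 4 TTG (Leu): third position 2-fold.
Codon 5 ACC (Thr): third position 4-fold.
Codon 6 GTT (Val): third position 4-fold.
Codon 7 TAT (Tyr): third position 2-fold.
Codon 8 CTA (Leu): third position 4-fold.
Codon 9 AGC (Ser): third position 2-fold.
Four-fold degenerate third positions: 5.

5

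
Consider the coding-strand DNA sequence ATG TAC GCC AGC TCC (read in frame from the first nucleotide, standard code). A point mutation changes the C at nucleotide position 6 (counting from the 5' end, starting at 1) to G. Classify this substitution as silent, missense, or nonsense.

nonsense

Position 6 falls in codon 2: TAC → Tyr.
After the substitution the codon is TAG → Stop.
The new codon is a stop codon, so this is a nonsense mutation.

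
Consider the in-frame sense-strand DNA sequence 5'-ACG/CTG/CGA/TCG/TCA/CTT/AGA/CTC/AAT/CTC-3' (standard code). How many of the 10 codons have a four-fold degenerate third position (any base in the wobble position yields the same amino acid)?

Codon 1 ACG (Thr): third position 4-fold.
Codon 2 CTG (Leu): third position 4-fold.
Codon 3 CGA (Arg): third position 4-fold.
Codon 4 TCG (Ser): third position 4-fold.
Codon 5 TCA (Ser): third position 4-fold.
Codon 6 CTT (Leu): third position 4-fold.
Codon 7 AGA (Arg): third position 2-fold.
Codon 8 CTC (Leu): third position 4-fold.
Codon 9 AAT (Asn): third position 2-fold.
Codon 10 CTC (Leu): third position 4-fold.
Four-fold degenerate third positions: 8.

8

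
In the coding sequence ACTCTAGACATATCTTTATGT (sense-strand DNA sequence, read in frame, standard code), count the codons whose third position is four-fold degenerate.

Codon 1 ACT (Thr): third position 4-fold.
Codon 2 CTA (Leu): third position 4-fold.
Codon 3 GAC (Asp): third position 2-fold.
Codon 4 ATA (Ile): third position 3-fold.
Codon 5 TCT (Ser): third position 4-fold.
Codon 6 TTA (Leu): third position 2-fold.
Codon 7 TGT (Cys): third position 2-fold.
Four-fold degenerate third positions: 3.

3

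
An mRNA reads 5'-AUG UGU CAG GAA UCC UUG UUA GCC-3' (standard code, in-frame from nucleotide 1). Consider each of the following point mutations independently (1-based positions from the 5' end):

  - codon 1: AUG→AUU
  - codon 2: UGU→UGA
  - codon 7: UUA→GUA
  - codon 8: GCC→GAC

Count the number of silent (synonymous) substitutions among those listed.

Codon 1: AUG (Met) → AUU (Ile) — missense.
Codon 2: UGU (Cys) → UGA (Stop) — nonsense.
Codon 7: UUA (Leu) → GUA (Val) — missense.
Codon 8: GCC (Ala) → GAC (Asp) — missense.
Synonymous: 0 of 4.

0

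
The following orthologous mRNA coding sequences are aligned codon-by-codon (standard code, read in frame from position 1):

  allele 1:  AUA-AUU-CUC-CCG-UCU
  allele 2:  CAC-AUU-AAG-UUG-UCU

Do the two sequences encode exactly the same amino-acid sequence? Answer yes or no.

no

Codon 1: AUA Ile / CAC His — nonsynonymous.
Codon 2: AUU Ile / AUU Ile — identical.
Codon 3: CUC Leu / AAG Lys — nonsynonymous.
Codon 4: CCG Pro / UUG Leu — nonsynonymous.
Codon 5: UCU Ser / UCU Ser — identical.
Nonsynonymous differences: 3 → different protein.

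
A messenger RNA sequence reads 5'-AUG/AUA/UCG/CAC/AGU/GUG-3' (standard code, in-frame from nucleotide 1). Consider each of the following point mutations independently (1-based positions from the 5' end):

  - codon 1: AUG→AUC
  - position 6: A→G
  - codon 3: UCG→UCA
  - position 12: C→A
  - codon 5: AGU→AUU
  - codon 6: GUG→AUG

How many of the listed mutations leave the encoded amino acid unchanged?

1

Codon 1: AUG (Met) → AUC (Ile) — missense.
Codon 2: AUA (Ile) → AUG (Met) — missense.
Codon 3: UCG (Ser) → UCA (Ser) — synonymous.
Codon 4: CAC (His) → CAA (Gln) — missense.
Codon 5: AGU (Ser) → AUU (Ile) — missense.
Codon 6: GUG (Val) → AUG (Met) — missense.
Synonymous: 1 of 6.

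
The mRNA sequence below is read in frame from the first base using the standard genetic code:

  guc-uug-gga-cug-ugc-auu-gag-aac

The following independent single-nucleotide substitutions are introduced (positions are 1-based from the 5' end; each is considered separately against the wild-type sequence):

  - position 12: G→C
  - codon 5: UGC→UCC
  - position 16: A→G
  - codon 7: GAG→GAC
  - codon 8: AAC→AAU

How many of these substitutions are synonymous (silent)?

Codon 4: CUG (Leu) → CUC (Leu) — synonymous.
Codon 5: UGC (Cys) → UCC (Ser) — missense.
Codon 6: AUU (Ile) → GUU (Val) — missense.
Codon 7: GAG (Glu) → GAC (Asp) — missense.
Codon 8: AAC (Asn) → AAU (Asn) — synonymous.
Synonymous: 2 of 5.

2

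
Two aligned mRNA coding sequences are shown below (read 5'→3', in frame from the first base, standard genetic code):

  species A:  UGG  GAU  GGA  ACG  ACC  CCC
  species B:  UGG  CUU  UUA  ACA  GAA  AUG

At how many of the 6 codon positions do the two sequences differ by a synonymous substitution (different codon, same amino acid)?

Codon 1: UGG Trp / UGG Trp — identical.
Codon 2: GAU Asp / CUU Leu — nonsynonymous.
Codon 3: GGA Gly / UUA Leu — nonsynonymous.
Codon 4: ACG Thr / ACA Thr — synonymous.
Codon 5: ACC Thr / GAA Glu — nonsynonymous.
Codon 6: CCC Pro / AUG Met — nonsynonymous.
Synonymous differences: 1.

1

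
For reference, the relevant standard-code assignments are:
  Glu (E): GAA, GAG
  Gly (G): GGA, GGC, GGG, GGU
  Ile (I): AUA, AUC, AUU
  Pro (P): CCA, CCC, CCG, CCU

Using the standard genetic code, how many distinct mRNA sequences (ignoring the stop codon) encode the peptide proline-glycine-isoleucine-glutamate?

96

Pro: 4 codons.
Gly: 4 codons.
Ile: 3 codons.
Glu: 2 codons.
4 × 4 × 3 × 2 = 96.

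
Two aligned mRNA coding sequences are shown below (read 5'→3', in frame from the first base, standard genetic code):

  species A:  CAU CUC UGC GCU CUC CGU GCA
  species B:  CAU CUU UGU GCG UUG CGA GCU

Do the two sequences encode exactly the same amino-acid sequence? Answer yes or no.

yes

Codon 1: CAU His / CAU His — identical.
Codon 2: CUC Leu / CUU Leu — synonymous.
Codon 3: UGC Cys / UGU Cys — synonymous.
Codon 4: GCU Ala / GCG Ala — synonymous.
Codon 5: CUC Leu / UUG Leu — synonymous.
Codon 6: CGU Arg / CGA Arg — synonymous.
Codon 7: GCA Ala / GCU Ala — synonymous.
Nonsynonymous differences: 0 → same protein.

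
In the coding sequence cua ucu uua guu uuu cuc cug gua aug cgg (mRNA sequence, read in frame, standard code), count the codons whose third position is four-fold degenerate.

Codon 1 CUA (Leu): third position 4-fold.
Codon 2 UCU (Ser): third position 4-fold.
Codon 3 UUA (Leu): third position 2-fold.
Codon 4 GUU (Val): third position 4-fold.
Codon 5 UUU (Phe): third position 2-fold.
Codon 6 CUC (Leu): third position 4-fold.
Codon 7 CUG (Leu): third position 4-fold.
Codon 8 GUA (Val): third position 4-fold.
Codon 9 AUG (Met): third position 1-fold.
Codon 10 CGG (Arg): third position 4-fold.
Four-fold degenerate third positions: 7.

7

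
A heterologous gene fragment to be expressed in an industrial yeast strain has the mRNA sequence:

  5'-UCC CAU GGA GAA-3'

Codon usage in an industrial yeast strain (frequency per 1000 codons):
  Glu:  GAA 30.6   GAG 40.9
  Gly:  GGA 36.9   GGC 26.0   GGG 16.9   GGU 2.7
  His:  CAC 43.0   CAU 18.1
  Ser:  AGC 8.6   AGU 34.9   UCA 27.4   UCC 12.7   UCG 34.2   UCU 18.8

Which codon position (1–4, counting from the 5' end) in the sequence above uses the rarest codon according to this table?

Codon 1 UCC (Ser): 12.7 per 1000.
Codon 2 CAU (His): 18.1 per 1000.
Codon 3 GGA (Gly): 36.9 per 1000.
Codon 4 GAA (Glu): 30.6 per 1000.
Lowest frequency is 12.7 at codon 1.

1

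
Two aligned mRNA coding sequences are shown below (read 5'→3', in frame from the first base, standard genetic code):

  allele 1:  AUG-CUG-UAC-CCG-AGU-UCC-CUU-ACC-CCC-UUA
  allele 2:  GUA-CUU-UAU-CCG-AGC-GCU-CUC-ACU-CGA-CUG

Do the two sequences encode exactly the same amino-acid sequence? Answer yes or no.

Codon 1: AUG Met / GUA Val — nonsynonymous.
Codon 2: CUG Leu / CUU Leu — synonymous.
Codon 3: UAC Tyr / UAU Tyr — synonymous.
Codon 4: CCG Pro / CCG Pro — identical.
Codon 5: AGU Ser / AGC Ser — synonymous.
Codon 6: UCC Ser / GCU Ala — nonsynonymous.
Codon 7: CUU Leu / CUC Leu — synonymous.
Codon 8: ACC Thr / ACU Thr — synonymous.
Codon 9: CCC Pro / CGA Arg — nonsynonymous.
Codon 10: UUA Leu / CUG Leu — synonymous.
Nonsynonymous differences: 3 → different protein.

no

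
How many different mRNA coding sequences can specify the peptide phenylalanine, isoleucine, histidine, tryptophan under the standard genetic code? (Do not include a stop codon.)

12

Phe: 2 codons.
Ile: 3 codons.
His: 2 codons.
Trp: 1 codon.
2 × 3 × 2 × 1 = 12.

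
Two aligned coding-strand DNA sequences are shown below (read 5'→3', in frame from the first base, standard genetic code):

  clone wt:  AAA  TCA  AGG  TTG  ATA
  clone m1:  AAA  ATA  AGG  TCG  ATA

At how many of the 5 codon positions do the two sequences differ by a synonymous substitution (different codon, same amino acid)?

0

Codon 1: AAA Lys / AAA Lys — identical.
Codon 2: TCA Ser / ATA Ile — nonsynonymous.
Codon 3: AGG Arg / AGG Arg — identical.
Codon 4: TTG Leu / TCG Ser — nonsynonymous.
Codon 5: ATA Ile / ATA Ile — identical.
Synonymous differences: 0.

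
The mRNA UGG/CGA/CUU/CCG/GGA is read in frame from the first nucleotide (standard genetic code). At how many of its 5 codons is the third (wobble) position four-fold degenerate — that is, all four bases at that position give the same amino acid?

Codon 1 UGG (Trp): third position 1-fold.
Codon 2 CGA (Arg): third position 4-fold.
Codon 3 CUU (Leu): third position 4-fold.
Codon 4 CCG (Pro): third position 4-fold.
Codon 5 GGA (Gly): third position 4-fold.
Four-fold degenerate third positions: 4.

4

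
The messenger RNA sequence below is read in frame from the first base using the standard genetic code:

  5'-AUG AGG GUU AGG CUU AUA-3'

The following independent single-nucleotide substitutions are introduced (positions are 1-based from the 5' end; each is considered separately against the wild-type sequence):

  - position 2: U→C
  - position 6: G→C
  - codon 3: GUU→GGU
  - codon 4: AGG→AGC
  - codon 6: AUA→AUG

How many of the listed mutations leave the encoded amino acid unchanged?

Codon 1: AUG (Met) → ACG (Thr) — missense.
Codon 2: AGG (Arg) → AGC (Ser) — missense.
Codon 3: GUU (Val) → GGU (Gly) — missense.
Codon 4: AGG (Arg) → AGC (Ser) — missense.
Codon 6: AUA (Ile) → AUG (Met) — missense.
Synonymous: 0 of 5.

0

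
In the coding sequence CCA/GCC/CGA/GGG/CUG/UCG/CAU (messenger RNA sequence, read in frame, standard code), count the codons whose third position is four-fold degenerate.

Codon 1 CCA (Pro): third position 4-fold.
Codon 2 GCC (Ala): third position 4-fold.
Codon 3 CGA (Arg): third position 4-fold.
Codon 4 GGG (Gly): third position 4-fold.
Codon 5 CUG (Leu): third position 4-fold.
Codon 6 UCG (Ser): third position 4-fold.
Codon 7 CAU (His): third position 2-fold.
Four-fold degenerate third positions: 6.

6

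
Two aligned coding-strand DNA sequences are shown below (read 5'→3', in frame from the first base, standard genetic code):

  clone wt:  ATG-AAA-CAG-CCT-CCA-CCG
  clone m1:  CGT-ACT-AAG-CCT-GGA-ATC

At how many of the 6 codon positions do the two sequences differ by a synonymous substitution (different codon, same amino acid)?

0

Codon 1: ATG Met / CGT Arg — nonsynonymous.
Codon 2: AAA Lys / ACT Thr — nonsynonymous.
Codon 3: CAG Gln / AAG Lys — nonsynonymous.
Codon 4: CCT Pro / CCT Pro — identical.
Codon 5: CCA Pro / GGA Gly — nonsynonymous.
Codon 6: CCG Pro / ATC Ile — nonsynonymous.
Synonymous differences: 0.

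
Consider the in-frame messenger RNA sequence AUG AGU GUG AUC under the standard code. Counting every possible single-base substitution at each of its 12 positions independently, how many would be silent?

6

Codon 1 (AUG, Met): 0 synonymous substitutions.
Codon 2 (AGU, Ser): 1 synonymous substitution.
Codon 3 (GUG, Val): 3 synonymous substitutions.
Codon 4 (AUC, Ile): 2 synonymous substitutions.
Total: 0 + 1 + 3 + 2 = 6.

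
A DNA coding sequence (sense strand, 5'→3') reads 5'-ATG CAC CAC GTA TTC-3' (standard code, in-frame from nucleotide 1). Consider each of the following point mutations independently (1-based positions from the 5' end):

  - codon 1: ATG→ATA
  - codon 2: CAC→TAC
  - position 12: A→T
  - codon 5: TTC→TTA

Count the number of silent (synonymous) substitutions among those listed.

1

Codon 1: ATG (Met) → ATA (Ile) — missense.
Codon 2: CAC (His) → TAC (Tyr) — missense.
Codon 4: GTA (Val) → GTT (Val) — synonymous.
Codon 5: TTC (Phe) → TTA (Leu) — missense.
Synonymous: 1 of 4.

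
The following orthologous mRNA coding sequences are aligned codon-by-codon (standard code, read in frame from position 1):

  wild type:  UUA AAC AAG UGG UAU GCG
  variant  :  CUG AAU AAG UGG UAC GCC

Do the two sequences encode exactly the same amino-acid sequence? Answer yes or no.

yes

Codon 1: UUA Leu / CUG Leu — synonymous.
Codon 2: AAC Asn / AAU Asn — synonymous.
Codon 3: AAG Lys / AAG Lys — identical.
Codon 4: UGG Trp / UGG Trp — identical.
Codon 5: UAU Tyr / UAC Tyr — synonymous.
Codon 6: GCG Ala / GCC Ala — synonymous.
Nonsynonymous differences: 0 → same protein.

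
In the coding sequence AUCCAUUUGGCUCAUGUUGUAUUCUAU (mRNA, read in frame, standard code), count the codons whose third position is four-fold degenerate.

Codon 1 AUC (Ile): third position 3-fold.
Codon 2 CAU (His): third position 2-fold.
Codon 3 UUG (Leu): third position 2-fold.
Codon 4 GCU (Ala): third position 4-fold.
Codon 5 CAU (His): third position 2-fold.
Codon 6 GUU (Val): third position 4-fold.
Codon 7 GUA (Val): third position 4-fold.
Codon 8 UUC (Phe): third position 2-fold.
Codon 9 UAU (Tyr): third position 2-fold.
Four-fold degenerate third positions: 3.

3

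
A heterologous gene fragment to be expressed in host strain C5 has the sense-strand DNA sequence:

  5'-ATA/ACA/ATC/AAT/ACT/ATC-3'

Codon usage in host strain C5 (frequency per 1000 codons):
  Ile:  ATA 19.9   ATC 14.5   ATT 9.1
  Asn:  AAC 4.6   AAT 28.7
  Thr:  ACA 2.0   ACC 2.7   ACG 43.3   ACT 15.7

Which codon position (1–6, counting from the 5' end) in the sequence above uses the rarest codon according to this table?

Codon 1 ATA (Ile): 19.9 per 1000.
Codon 2 ACA (Thr): 2.0 per 1000.
Codon 3 ATC (Ile): 14.5 per 1000.
Codon 4 AAT (Asn): 28.7 per 1000.
Codon 5 ACT (Thr): 15.7 per 1000.
Codon 6 ATC (Ile): 14.5 per 1000.
Lowest frequency is 2.0 at codon 2.

2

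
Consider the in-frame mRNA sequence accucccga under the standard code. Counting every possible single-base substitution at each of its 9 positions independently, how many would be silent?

10

Codon 1 (ACC, Thr): 3 synonymous substitutions.
Codon 2 (UCC, Ser): 3 synonymous substitutions.
Codon 3 (CGA, Arg): 4 synonymous substitutions.
Total: 3 + 3 + 4 = 10.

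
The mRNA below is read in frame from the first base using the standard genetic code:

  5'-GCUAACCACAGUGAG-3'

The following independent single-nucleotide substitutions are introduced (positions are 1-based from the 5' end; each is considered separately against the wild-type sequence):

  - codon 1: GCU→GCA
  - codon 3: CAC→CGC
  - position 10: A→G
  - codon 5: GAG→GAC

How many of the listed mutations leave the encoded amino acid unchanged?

1

Codon 1: GCU (Ala) → GCA (Ala) — synonymous.
Codon 3: CAC (His) → CGC (Arg) — missense.
Codon 4: AGU (Ser) → GGU (Gly) — missense.
Codon 5: GAG (Glu) → GAC (Asp) — missense.
Synonymous: 1 of 4.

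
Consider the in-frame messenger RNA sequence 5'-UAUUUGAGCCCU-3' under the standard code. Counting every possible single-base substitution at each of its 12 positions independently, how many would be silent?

7

Codon 1 (UAU, Tyr): 1 synonymous substitution.
Codon 2 (UUG, Leu): 2 synonymous substitutions.
Codon 3 (AGC, Ser): 1 synonymous substitution.
Codon 4 (CCU, Pro): 3 synonymous substitutions.
Total: 1 + 2 + 1 + 3 = 7.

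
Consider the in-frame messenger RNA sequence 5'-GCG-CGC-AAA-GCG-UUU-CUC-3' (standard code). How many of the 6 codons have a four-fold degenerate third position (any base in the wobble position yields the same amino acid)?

Codon 1 GCG (Ala): third position 4-fold.
Codon 2 CGC (Arg): third position 4-fold.
Codon 3 AAA (Lys): third position 2-fold.
Codon 4 GCG (Ala): third position 4-fold.
Codon 5 UUU (Phe): third position 2-fold.
Codon 6 CUC (Leu): third position 4-fold.
Four-fold degenerate third positions: 4.

4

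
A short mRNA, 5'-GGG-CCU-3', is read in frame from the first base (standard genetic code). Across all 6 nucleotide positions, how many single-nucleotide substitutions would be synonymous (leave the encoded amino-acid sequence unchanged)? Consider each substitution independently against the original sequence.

6

Codon 1 (GGG, Gly): 3 synonymous substitutions.
Codon 2 (CCU, Pro): 3 synonymous substitutions.
Total: 3 + 3 = 6.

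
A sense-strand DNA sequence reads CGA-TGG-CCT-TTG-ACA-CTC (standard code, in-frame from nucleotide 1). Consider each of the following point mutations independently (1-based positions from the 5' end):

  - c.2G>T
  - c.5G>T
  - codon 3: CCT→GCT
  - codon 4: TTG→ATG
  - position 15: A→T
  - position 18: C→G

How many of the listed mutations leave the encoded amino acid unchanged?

2

Codon 1: CGA (Arg) → CTA (Leu) — missense.
Codon 2: TGG (Trp) → TTG (Leu) — missense.
Codon 3: CCT (Pro) → GCT (Ala) — missense.
Codon 4: TTG (Leu) → ATG (Met) — missense.
Codon 5: ACA (Thr) → ACT (Thr) — synonymous.
Codon 6: CTC (Leu) → CTG (Leu) — synonymous.
Synonymous: 2 of 6.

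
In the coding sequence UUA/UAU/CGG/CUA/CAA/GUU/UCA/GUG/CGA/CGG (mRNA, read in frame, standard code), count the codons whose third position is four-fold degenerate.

7

Codon 1 UUA (Leu): third position 2-fold.
Codon 2 UAU (Tyr): third position 2-fold.
Codon 3 CGG (Arg): third position 4-fold.
Codon 4 CUA (Leu): third position 4-fold.
Codon 5 CAA (Gln): third position 2-fold.
Codon 6 GUU (Val): third position 4-fold.
Codon 7 UCA (Ser): third position 4-fold.
Codon 8 GUG (Val): third position 4-fold.
Codon 9 CGA (Arg): third position 4-fold.
Codon 10 CGG (Arg): third position 4-fold.
Four-fold degenerate third positions: 7.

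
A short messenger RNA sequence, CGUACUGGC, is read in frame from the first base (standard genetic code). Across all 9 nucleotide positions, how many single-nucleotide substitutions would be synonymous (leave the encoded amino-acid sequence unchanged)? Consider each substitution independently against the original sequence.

9

Codon 1 (CGU, Arg): 3 synonymous substitutions.
Codon 2 (ACU, Thr): 3 synonymous substitutions.
Codon 3 (GGC, Gly): 3 synonymous substitutions.
Total: 3 + 3 + 3 = 9.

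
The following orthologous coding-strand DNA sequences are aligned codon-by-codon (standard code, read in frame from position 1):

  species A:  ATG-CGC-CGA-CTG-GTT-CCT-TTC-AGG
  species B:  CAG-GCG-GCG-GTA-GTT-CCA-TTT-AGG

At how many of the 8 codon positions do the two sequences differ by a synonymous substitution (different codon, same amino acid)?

Codon 1: ATG Met / CAG Gln — nonsynonymous.
Codon 2: CGC Arg / GCG Ala — nonsynonymous.
Codon 3: CGA Arg / GCG Ala — nonsynonymous.
Codon 4: CTG Leu / GTA Val — nonsynonymous.
Codon 5: GTT Val / GTT Val — identical.
Codon 6: CCT Pro / CCA Pro — synonymous.
Codon 7: TTC Phe / TTT Phe — synonymous.
Codon 8: AGG Arg / AGG Arg — identical.
Synonymous differences: 2.

2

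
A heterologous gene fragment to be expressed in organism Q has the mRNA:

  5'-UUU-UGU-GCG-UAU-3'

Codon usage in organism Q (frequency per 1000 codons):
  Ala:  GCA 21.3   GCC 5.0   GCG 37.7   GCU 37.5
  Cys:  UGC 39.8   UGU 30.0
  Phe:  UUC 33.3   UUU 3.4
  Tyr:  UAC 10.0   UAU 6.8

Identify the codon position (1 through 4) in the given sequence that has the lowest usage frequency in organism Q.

Codon 1 UUU (Phe): 3.4 per 1000.
Codon 2 UGU (Cys): 30.0 per 1000.
Codon 3 GCG (Ala): 37.7 per 1000.
Codon 4 UAU (Tyr): 6.8 per 1000.
Lowest frequency is 3.4 at codon 1.

1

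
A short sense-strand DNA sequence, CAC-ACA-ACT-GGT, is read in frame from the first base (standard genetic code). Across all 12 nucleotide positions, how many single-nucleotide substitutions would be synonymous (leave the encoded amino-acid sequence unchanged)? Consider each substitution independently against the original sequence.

Codon 1 (CAC, His): 1 synonymous substitution.
Codon 2 (ACA, Thr): 3 synonymous substitutions.
Codon 3 (ACT, Thr): 3 synonymous substitutions.
Codon 4 (GGT, Gly): 3 synonymous substitutions.
Total: 1 + 3 + 3 + 3 = 10.

10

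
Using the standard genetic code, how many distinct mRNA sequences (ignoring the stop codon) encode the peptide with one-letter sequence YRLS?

432

Tyr: 2 codons.
Arg: 6 codons.
Leu: 6 codons.
Ser: 6 codons.
2 × 6 × 6 × 6 = 432.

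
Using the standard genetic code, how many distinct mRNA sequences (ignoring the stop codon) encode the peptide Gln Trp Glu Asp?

8

Gln: 2 codons.
Trp: 1 codon.
Glu: 2 codons.
Asp: 2 codons.
2 × 1 × 2 × 2 = 8.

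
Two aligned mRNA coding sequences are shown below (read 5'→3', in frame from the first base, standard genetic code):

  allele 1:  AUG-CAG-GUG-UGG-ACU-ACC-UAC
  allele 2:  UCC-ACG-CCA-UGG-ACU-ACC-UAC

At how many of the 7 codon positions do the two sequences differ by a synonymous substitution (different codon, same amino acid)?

Codon 1: AUG Met / UCC Ser — nonsynonymous.
Codon 2: CAG Gln / ACG Thr — nonsynonymous.
Codon 3: GUG Val / CCA Pro — nonsynonymous.
Codon 4: UGG Trp / UGG Trp — identical.
Codon 5: ACU Thr / ACU Thr — identical.
Codon 6: ACC Thr / ACC Thr — identical.
Codon 7: UAC Tyr / UAC Tyr — identical.
Synonymous differences: 0.

0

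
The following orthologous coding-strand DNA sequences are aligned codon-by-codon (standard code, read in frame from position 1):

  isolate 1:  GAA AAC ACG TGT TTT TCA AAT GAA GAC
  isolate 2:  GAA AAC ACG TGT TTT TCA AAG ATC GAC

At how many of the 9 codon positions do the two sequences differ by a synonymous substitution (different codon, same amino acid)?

0

Codon 1: GAA Glu / GAA Glu — identical.
Codon 2: AAC Asn / AAC Asn — identical.
Codon 3: ACG Thr / ACG Thr — identical.
Codon 4: TGT Cys / TGT Cys — identical.
Codon 5: TTT Phe / TTT Phe — identical.
Codon 6: TCA Ser / TCA Ser — identical.
Codon 7: AAT Asn / AAG Lys — nonsynonymous.
Codon 8: GAA Glu / ATC Ile — nonsynonymous.
Codon 9: GAC Asp / GAC Asp — identical.
Synonymous differences: 0.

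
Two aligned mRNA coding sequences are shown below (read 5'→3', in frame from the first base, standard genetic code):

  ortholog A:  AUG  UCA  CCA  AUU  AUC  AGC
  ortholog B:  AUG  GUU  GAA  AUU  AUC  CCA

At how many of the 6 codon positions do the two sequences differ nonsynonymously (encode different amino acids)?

Codon 1: AUG Met / AUG Met — identical.
Codon 2: UCA Ser / GUU Val — nonsynonymous.
Codon 3: CCA Pro / GAA Glu — nonsynonymous.
Codon 4: AUU Ile / AUU Ile — identical.
Codon 5: AUC Ile / AUC Ile — identical.
Codon 6: AGC Ser / CCA Pro — nonsynonymous.
Nonsynonymous differences: 3.

3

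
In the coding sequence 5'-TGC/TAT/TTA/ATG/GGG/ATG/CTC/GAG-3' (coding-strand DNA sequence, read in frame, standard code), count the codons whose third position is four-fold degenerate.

Codon 1 TGC (Cys): third position 2-fold.
Codon 2 TAT (Tyr): third position 2-fold.
Codon 3 TTA (Leu): third position 2-fold.
Codon 4 ATG (Met): third position 1-fold.
Codon 5 GGG (Gly): third position 4-fold.
Codon 6 ATG (Met): third position 1-fold.
Codon 7 CTC (Leu): third position 4-fold.
Codon 8 GAG (Glu): third position 2-fold.
Four-fold degenerate third positions: 2.

2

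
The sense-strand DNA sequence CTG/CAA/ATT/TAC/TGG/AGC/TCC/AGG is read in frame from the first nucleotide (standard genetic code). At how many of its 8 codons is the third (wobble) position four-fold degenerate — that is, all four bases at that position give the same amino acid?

2

Codon 1 CTG (Leu): third position 4-fold.
Codon 2 CAA (Gln): third position 2-fold.
Codon 3 ATT (Ile): third position 3-fold.
Codon 4 TAC (Tyr): third position 2-fold.
Codon 5 TGG (Trp): third position 1-fold.
Codon 6 AGC (Ser): third position 2-fold.
Codon 7 TCC (Ser): third position 4-fold.
Codon 8 AGG (Arg): third position 2-fold.
Four-fold degenerate third positions: 2.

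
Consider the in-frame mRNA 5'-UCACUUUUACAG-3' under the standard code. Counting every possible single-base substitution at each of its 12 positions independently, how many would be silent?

9

Codon 1 (UCA, Ser): 3 synonymous substitutions.
Codon 2 (CUU, Leu): 3 synonymous substitutions.
Codon 3 (UUA, Leu): 2 synonymous substitutions.
Codon 4 (CAG, Gln): 1 synonymous substitution.
Total: 3 + 3 + 2 + 1 = 9.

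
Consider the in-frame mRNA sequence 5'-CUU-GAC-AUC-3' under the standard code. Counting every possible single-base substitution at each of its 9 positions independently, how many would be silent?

Codon 1 (CUU, Leu): 3 synonymous substitutions.
Codon 2 (GAC, Asp): 1 synonymous substitution.
Codon 3 (AUC, Ile): 2 synonymous substitutions.
Total: 3 + 1 + 2 = 6.

6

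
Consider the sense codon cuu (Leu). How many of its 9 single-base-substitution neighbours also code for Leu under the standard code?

3

Position 1: none → 0 synonymous.
Position 2: none → 0 synonymous.
Position 3: CUC, CUA, CUG → 3 synonymous.
Total: 0 + 0 + 3 = 3.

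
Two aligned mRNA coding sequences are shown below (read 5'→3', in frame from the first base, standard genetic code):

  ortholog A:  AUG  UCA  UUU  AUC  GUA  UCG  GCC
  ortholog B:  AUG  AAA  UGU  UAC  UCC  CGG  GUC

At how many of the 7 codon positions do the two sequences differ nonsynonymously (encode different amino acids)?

6

Codon 1: AUG Met / AUG Met — identical.
Codon 2: UCA Ser / AAA Lys — nonsynonymous.
Codon 3: UUU Phe / UGU Cys — nonsynonymous.
Codon 4: AUC Ile / UAC Tyr — nonsynonymous.
Codon 5: GUA Val / UCC Ser — nonsynonymous.
Codon 6: UCG Ser / CGG Arg — nonsynonymous.
Codon 7: GCC Ala / GUC Val — nonsynonymous.
Nonsynonymous differences: 6.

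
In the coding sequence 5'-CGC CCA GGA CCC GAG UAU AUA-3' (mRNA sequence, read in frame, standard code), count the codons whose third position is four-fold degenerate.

Codon 1 CGC (Arg): third position 4-fold.
Codon 2 CCA (Pro): third position 4-fold.
Codon 3 GGA (Gly): third position 4-fold.
Codon 4 CCC (Pro): third position 4-fold.
Codon 5 GAG (Glu): third position 2-fold.
Codon 6 UAU (Tyr): third position 2-fold.
Codon 7 AUA (Ile): third position 3-fold.
Four-fold degenerate third positions: 4.

4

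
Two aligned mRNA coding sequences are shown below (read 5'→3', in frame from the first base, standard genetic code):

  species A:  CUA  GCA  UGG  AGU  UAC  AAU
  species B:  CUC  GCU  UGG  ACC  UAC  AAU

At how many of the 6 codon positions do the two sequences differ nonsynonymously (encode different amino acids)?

Codon 1: CUA Leu / CUC Leu — synonymous.
Codon 2: GCA Ala / GCU Ala — synonymous.
Codon 3: UGG Trp / UGG Trp — identical.
Codon 4: AGU Ser / ACC Thr — nonsynonymous.
Codon 5: UAC Tyr / UAC Tyr — identical.
Codon 6: AAU Asn / AAU Asn — identical.
Nonsynonymous differences: 1.

1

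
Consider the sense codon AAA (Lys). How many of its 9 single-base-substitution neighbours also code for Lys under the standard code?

1

Position 1: none → 0 synonymous.
Position 2: none → 0 synonymous.
Position 3: AAG → 1 synonymous.
Total: 0 + 0 + 1 = 1.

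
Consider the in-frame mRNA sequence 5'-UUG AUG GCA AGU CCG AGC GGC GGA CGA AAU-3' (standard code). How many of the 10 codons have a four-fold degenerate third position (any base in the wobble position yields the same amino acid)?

Codon 1 UUG (Leu): third position 2-fold.
Codon 2 AUG (Met): third position 1-fold.
Codon 3 GCA (Ala): third position 4-fold.
Codon 4 AGU (Ser): third position 2-fold.
Codon 5 CCG (Pro): third position 4-fold.
Codon 6 AGC (Ser): third position 2-fold.
Codon 7 GGC (Gly): third position 4-fold.
Codon 8 GGA (Gly): third position 4-fold.
Codon 9 CGA (Arg): third position 4-fold.
Codon 10 AAU (Asn): third position 2-fold.
Four-fold degenerate third positions: 5.

5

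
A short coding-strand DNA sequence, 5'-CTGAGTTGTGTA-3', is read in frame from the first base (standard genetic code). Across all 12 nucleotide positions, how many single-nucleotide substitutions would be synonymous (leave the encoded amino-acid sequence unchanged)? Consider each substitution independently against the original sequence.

9

Codon 1 (CTG, Leu): 4 synonymous substitutions.
Codon 2 (AGT, Ser): 1 synonymous substitution.
Codon 3 (TGT, Cys): 1 synonymous substitution.
Codon 4 (GTA, Val): 3 synonymous substitutions.
Total: 4 + 1 + 1 + 3 = 9.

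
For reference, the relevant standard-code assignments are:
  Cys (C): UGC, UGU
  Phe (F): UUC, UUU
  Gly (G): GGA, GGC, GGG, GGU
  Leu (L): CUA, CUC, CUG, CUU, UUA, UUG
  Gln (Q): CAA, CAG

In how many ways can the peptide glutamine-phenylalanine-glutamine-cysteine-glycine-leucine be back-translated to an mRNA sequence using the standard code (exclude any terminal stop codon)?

384

Gln: 2 codons.
Phe: 2 codons.
Gln: 2 codons.
Cys: 2 codons.
Gly: 4 codons.
Leu: 6 codons.
2 × 2 × 2 × 2 × 4 × 6 = 384.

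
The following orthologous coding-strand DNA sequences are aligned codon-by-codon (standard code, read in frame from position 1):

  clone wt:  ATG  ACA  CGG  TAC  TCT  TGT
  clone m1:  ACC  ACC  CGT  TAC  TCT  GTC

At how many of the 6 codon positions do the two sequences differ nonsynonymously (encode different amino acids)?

Codon 1: ATG Met / ACC Thr — nonsynonymous.
Codon 2: ACA Thr / ACC Thr — synonymous.
Codon 3: CGG Arg / CGT Arg — synonymous.
Codon 4: TAC Tyr / TAC Tyr — identical.
Codon 5: TCT Ser / TCT Ser — identical.
Codon 6: TGT Cys / GTC Val — nonsynonymous.
Nonsynonymous differences: 2.

2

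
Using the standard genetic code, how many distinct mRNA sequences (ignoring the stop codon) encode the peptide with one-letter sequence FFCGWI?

96

Phe: 2 codons.
Phe: 2 codons.
Cys: 2 codons.
Gly: 4 codons.
Trp: 1 codon.
Ile: 3 codons.
2 × 2 × 2 × 4 × 1 × 3 = 96.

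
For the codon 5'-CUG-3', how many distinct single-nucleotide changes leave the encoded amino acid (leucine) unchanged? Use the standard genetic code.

4

Position 1: UUG → 1 synonymous.
Position 2: none → 0 synonymous.
Position 3: CUU, CUC, CUA → 3 synonymous.
Total: 1 + 0 + 3 = 4.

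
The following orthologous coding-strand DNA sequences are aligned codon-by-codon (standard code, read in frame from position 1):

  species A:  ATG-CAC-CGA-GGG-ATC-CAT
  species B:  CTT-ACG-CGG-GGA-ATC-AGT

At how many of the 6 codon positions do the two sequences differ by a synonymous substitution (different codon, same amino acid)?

2

Codon 1: ATG Met / CTT Leu — nonsynonymous.
Codon 2: CAC His / ACG Thr — nonsynonymous.
Codon 3: CGA Arg / CGG Arg — synonymous.
Codon 4: GGG Gly / GGA Gly — synonymous.
Codon 5: ATC Ile / ATC Ile — identical.
Codon 6: CAT His / AGT Ser — nonsynonymous.
Synonymous differences: 2.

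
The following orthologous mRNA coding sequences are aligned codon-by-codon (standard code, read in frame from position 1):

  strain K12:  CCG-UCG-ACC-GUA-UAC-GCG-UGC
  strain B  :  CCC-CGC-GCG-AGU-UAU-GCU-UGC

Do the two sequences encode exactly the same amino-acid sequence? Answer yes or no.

no

Codon 1: CCG Pro / CCC Pro — synonymous.
Codon 2: UCG Ser / CGC Arg — nonsynonymous.
Codon 3: ACC Thr / GCG Ala — nonsynonymous.
Codon 4: GUA Val / AGU Ser — nonsynonymous.
Codon 5: UAC Tyr / UAU Tyr — synonymous.
Codon 6: GCG Ala / GCU Ala — synonymous.
Codon 7: UGC Cys / UGC Cys — identical.
Nonsynonymous differences: 3 → different protein.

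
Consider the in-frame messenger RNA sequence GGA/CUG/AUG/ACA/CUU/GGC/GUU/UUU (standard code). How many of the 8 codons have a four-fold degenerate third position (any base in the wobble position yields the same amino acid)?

Codon 1 GGA (Gly): third position 4-fold.
Codon 2 CUG (Leu): third position 4-fold.
Codon 3 AUG (Met): third position 1-fold.
Codon 4 ACA (Thr): third position 4-fold.
Codon 5 CUU (Leu): third position 4-fold.
Codon 6 GGC (Gly): third position 4-fold.
Codon 7 GUU (Val): third position 4-fold.
Codon 8 UUU (Phe): third position 2-fold.
Four-fold degenerate third positions: 6.

6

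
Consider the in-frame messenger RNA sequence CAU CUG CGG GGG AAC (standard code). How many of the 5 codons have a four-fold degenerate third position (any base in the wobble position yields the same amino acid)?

Codon 1 CAU (His): third position 2-fold.
Codon 2 CUG (Leu): third position 4-fold.
Codon 3 CGG (Arg): third position 4-fold.
Codon 4 GGG (Gly): third position 4-fold.
Codon 5 AAC (Asn): third position 2-fold.
Four-fold degenerate third positions: 3.

3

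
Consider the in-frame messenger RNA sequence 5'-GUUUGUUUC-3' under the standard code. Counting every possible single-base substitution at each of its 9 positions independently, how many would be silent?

5

Codon 1 (GUU, Val): 3 synonymous substitutions.
Codon 2 (UGU, Cys): 1 synonymous substitution.
Codon 3 (UUC, Phe): 1 synonymous substitution.
Total: 3 + 1 + 1 = 5.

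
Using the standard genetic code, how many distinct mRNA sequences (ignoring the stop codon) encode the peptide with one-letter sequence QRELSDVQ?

13824

Gln: 2 codons.
Arg: 6 codons.
Glu: 2 codons.
Leu: 6 codons.
Ser: 6 codons.
Asp: 2 codons.
Val: 4 codons.
Gln: 2 codons.
2 × 6 × 2 × 6 × 6 × 2 × 4 × 2 = 13824.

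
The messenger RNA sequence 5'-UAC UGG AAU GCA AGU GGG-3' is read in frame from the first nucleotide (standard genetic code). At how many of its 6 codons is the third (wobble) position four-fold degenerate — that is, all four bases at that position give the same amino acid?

2

Codon 1 UAC (Tyr): third position 2-fold.
Codon 2 UGG (Trp): third position 1-fold.
Codon 3 AAU (Asn): third position 2-fold.
Codon 4 GCA (Ala): third position 4-fold.
Codon 5 AGU (Ser): third position 2-fold.
Codon 6 GGG (Gly): third position 4-fold.
Four-fold degenerate third positions: 2.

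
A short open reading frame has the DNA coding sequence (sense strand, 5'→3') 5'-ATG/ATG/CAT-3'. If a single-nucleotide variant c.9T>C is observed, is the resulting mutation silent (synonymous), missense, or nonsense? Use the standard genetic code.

silent

Position 9 falls in codon 3: CAT → His.
After the substitution the codon is CAC → His.
Both encode His, so the change is synonymous.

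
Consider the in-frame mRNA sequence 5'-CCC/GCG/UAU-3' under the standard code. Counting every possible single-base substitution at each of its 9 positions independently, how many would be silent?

7

Codon 1 (CCC, Pro): 3 synonymous substitutions.
Codon 2 (GCG, Ala): 3 synonymous substitutions.
Codon 3 (UAU, Tyr): 1 synonymous substitution.
Total: 3 + 3 + 1 = 7.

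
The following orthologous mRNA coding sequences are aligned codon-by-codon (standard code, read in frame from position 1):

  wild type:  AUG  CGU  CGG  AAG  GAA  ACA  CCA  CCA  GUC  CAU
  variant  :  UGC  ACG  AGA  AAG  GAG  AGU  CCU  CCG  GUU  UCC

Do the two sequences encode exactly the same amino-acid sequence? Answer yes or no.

Codon 1: AUG Met / UGC Cys — nonsynonymous.
Codon 2: CGU Arg / ACG Thr — nonsynonymous.
Codon 3: CGG Arg / AGA Arg — synonymous.
Codon 4: AAG Lys / AAG Lys — identical.
Codon 5: GAA Glu / GAG Glu — synonymous.
Codon 6: ACA Thr / AGU Ser — nonsynonymous.
Codon 7: CCA Pro / CCU Pro — synonymous.
Codon 8: CCA Pro / CCG Pro — synonymous.
Codon 9: GUC Val / GUU Val — synonymous.
Codon 10: CAU His / UCC Ser — nonsynonymous.
Nonsynonymous differences: 4 → different protein.

no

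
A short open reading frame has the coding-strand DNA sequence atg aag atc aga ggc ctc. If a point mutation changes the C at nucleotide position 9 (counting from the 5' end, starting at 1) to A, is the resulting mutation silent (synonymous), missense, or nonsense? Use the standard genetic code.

Position 9 falls in codon 3: ATC → Ile.
After the substitution the codon is ATA → Ile.
Both encode Ile, so the change is synonymous.

silent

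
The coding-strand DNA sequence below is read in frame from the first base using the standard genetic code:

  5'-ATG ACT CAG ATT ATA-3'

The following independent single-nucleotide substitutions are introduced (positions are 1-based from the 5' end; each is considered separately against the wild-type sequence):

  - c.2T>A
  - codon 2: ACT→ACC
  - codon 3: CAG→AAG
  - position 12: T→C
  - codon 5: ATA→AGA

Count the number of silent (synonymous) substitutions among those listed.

Codon 1: ATG (Met) → AAG (Lys) — missense.
Codon 2: ACT (Thr) → ACC (Thr) — synonymous.
Codon 3: CAG (Gln) → AAG (Lys) — missense.
Codon 4: ATT (Ile) → ATC (Ile) — synonymous.
Codon 5: ATA (Ile) → AGA (Arg) — missense.
Synonymous: 2 of 5.

2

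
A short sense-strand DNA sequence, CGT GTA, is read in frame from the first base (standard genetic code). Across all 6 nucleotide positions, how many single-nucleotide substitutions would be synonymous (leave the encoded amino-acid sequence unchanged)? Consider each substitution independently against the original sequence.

Codon 1 (CGT, Arg): 3 synonymous substitutions.
Codon 2 (GTA, Val): 3 synonymous substitutions.
Total: 3 + 3 = 6.

6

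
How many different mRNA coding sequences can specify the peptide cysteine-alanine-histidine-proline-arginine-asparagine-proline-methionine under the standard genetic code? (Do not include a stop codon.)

Cys: 2 codons.
Ala: 4 codons.
His: 2 codons.
Pro: 4 codons.
Arg: 6 codons.
Asn: 2 codons.
Pro: 4 codons.
Met: 1 codon.
2 × 4 × 2 × 4 × 6 × 2 × 4 × 1 = 3072.

3072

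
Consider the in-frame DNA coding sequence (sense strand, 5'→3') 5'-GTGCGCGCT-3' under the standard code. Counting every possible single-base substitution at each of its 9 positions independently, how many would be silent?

9

Codon 1 (GTG, Val): 3 synonymous substitutions.
Codon 2 (CGC, Arg): 3 synonymous substitutions.
Codon 3 (GCT, Ala): 3 synonymous substitutions.
Total: 3 + 3 + 3 = 9.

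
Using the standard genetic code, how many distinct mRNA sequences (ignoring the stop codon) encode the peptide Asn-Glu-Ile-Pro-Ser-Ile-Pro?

3456

Asn: 2 codons.
Glu: 2 codons.
Ile: 3 codons.
Pro: 4 codons.
Ser: 6 codons.
Ile: 3 codons.
Pro: 4 codons.
2 × 2 × 3 × 4 × 6 × 3 × 4 = 3456.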